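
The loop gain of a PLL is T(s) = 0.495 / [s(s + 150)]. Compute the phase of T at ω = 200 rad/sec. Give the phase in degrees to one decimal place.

∠(j200 + 150) = arctan(200/150) = 53.13°
∠(j200) = 90.00°
∠T(j200) = − (53.13° + 90.00°) = -143.13°

-143.1°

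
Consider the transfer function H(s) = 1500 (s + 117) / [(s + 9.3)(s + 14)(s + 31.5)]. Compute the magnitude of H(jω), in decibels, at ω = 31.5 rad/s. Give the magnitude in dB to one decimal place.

|j31.5 + 117| = √(31.5² + 117²) = 121.2
|j31.5 + 9.3| = √(31.5² + 9.3²) = 32.84
|j31.5 + 14| = √(31.5² + 14²) = 34.47
|j31.5 + 31.5| = √(31.5² + 31.5²) = 44.55
|H(j31.5)| = 1500 × 121.2 / (32.84 × 34.47 × 44.55) = 3.6036
20 log₁₀(3.6036) = 11.13 dB

11.1 dB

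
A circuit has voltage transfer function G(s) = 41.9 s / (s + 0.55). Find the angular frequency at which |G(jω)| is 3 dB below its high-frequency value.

For a single-pole high-pass, the −3 dB point is at the pole: ω = 0.55 rad/s.

0.55 rad/s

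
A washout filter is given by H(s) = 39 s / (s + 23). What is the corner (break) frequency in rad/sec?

23 rad/sec

The single real pole at s = −23 gives a corner at ω = 23 rad/sec.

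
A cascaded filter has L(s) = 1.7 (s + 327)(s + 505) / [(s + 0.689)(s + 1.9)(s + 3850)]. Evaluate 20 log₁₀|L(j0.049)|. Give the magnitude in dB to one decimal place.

|j0.049 + 327| = √(0.049² + 327²) = 327
|j0.049 + 505| = √(0.049² + 505²) = 505
|j0.049 + 0.689| = √(0.049² + 0.689²) = 0.6907
|j0.049 + 1.9| = √(0.049² + 1.9²) = 1.901
|j0.049 + 3850| = √(0.049² + 3850²) = 3850
|L(j0.049)| = 1.7 × 327 × 505 / (0.6907 × 1.901 × 3850) = 55.541
20 log₁₀(55.541) = 34.89 dB

34.9 dB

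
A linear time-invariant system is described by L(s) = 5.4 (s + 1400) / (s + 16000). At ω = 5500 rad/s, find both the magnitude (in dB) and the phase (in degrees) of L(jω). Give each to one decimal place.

|j5500 + 1400| = √(5500² + 1400²) = 5675
|j5500 + 16000| = √(5500² + 16000²) = 1.692e+04
|L(j5500)| = 5.4 × 5675 / 1.692e+04 = 1.8114
20 log₁₀(1.8114) = 5.16 dB
∠(j5500 + 1400) = arctan(5500/1400) = 75.72°
∠(j5500 + 16000) = arctan(5500/16000) = 18.97°
∠L(j5500) = 75.72° − 18.97° = 56.75°

|L| = 5.2 dB, ∠L = 56.7 deg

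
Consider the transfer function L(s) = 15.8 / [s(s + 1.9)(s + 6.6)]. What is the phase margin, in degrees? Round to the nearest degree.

Gain crossover: |L(jω)| = 1 at ω ≈ 1.08 rad/s.
∠L(j1.08) = −90° − arctan(1.08/1.9) − arctan(1.08/6.6) ≈ -128.93°
PM = 180° + (-128.93°) = 51.07°

51°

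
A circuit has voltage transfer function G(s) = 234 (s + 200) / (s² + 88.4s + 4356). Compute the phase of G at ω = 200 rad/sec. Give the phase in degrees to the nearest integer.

∠(j200 + 200) = arctan(200/200) = 45.00°
∠[(j200)² + 88.4(j200) + 4356] = ∠[-35644 + j17680] = 153.62°
∠G(j200) = 45.00° − 153.62° = -108.62°

-109 deg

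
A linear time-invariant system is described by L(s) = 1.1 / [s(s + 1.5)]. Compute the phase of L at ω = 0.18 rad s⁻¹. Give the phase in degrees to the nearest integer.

∠(j0.18 + 1.5) = arctan(0.18/1.5) = 6.84°
∠(j0.18) = 90.00°
∠L(j0.18) = − (6.84° + 90.00°) = -96.84°

-97 deg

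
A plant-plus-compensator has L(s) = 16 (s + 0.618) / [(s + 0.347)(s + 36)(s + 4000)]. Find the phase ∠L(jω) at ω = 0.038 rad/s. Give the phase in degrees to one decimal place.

∠(j0.038 + 0.618) = arctan(0.038/0.618) = 3.52°
∠(j0.038 + 0.347) = arctan(0.038/0.347) = 6.25°
∠(j0.038 + 36) = arctan(0.038/36) = 0.06°
∠(j0.038 + 4000) = arctan(0.038/4000) = 0.00°
∠L(j0.038) = 3.52° − (6.25° + 0.06° + 0.00°) = -2.79°

-2.8°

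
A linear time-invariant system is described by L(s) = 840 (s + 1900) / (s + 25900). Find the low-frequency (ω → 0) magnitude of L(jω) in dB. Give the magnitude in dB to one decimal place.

L(0) = 840 × 1900 / 25900 = 61.622
20 log₁₀(61.622) = 35.79 dB

35.8 dB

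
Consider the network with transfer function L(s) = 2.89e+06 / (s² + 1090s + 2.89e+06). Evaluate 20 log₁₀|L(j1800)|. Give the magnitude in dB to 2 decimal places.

|(j1800)² + 1090(j1800) + 2.89e+06| = |-3.5e+05 + j1.962e+06| = 1.993e+06
|L(j1800)| = 2.89e+06 / 1.993e+06 = 1.4501
20 log₁₀(1.4501) = 3.228 dB

3.23 dB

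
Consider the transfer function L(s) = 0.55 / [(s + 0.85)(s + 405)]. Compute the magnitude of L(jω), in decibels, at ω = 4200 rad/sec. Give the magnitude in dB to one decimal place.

-150.2 dB

|j4200 + 0.85| = √(4200² + 0.85²) = 4200
|j4200 + 405| = √(4200² + 405²) = 4219
|L(j4200)| = 0.55 / (4200 × 4219) = 3.1035e-08
20 log₁₀(3.1035e-08) = -150.16 dB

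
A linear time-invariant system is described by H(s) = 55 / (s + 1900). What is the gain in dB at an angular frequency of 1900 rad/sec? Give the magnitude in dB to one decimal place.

-33.8 dB

|j1900 + 1900| = √(1900² + 1900²) = 2687
|H(j1900)| = 55 / 2687 = 0.020469
20 log₁₀(0.020469) = -33.78 dB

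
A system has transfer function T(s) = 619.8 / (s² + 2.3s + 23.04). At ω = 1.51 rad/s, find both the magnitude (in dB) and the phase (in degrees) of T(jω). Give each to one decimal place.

|(j1.51)² + 2.3(j1.51) + 23.04| = |20.76 + j3.473| = 21.05
|T(j1.51)| = 619.8 / 21.05 = 29.446
20 log₁₀(29.446) = 29.38 dB
∠[(j1.51)² + 2.3(j1.51) + 23.04] = ∠[20.76 + j3.473] = 9.50°
∠T(j1.51) = −9.50° = -9.50°

|T| = 29.4 dB, ∠T = -9.5 deg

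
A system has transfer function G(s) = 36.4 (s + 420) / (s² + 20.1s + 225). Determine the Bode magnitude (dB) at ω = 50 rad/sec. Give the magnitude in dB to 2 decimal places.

|j50 + 420| = √(50² + 420²) = 423
|(j50)² + 20.1(j50) + 225| = |-2275 + j1005| = 2487
|G(j50)| = 36.4 × 423 / 2487 = 6.1903
20 log₁₀(6.1903) = 15.834 dB

15.83 dB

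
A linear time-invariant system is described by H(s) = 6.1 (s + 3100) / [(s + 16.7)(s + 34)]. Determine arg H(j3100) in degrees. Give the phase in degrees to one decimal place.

-134.1°

∠(j3100 + 3100) = arctan(3100/3100) = 45.00°
∠(j3100 + 16.7) = arctan(3100/16.7) = 89.69°
∠(j3100 + 34) = arctan(3100/34) = 89.37°
∠H(j3100) = 45.00° − (89.69° + 89.37°) = -134.06°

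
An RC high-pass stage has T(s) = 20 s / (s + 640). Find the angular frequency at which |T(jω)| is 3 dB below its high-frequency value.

640 rad/sec

For a single-pole high-pass, the −3 dB point is at the pole: ω = 640 rad/sec.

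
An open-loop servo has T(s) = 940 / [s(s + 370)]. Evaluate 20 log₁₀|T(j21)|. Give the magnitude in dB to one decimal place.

-18.4 dB

|j21 + 370| = √(21² + 370²) = 370.6
|j21| = 21
|T(j21)| = 940 / (370.6 × 21) = 0.12078
20 log₁₀(0.12078) = -18.36 dB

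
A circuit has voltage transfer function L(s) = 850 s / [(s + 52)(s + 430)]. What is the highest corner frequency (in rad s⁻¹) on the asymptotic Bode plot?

Break frequencies occur at each pole and zero magnitude: 52 rad s⁻¹, 430 rad s⁻¹.
The highest is 430 rad s⁻¹.

430 rad s⁻¹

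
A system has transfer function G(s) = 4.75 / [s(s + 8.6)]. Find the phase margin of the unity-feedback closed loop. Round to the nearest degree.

Gain crossover: |G(jω)| = 1 at ω ≈ 0.551 rad s⁻¹.
∠G(j0.551) = −90° − arctan(0.551/8.6) ≈ -93.67°
PM = 180° + (-93.67°) = 86.33°

86°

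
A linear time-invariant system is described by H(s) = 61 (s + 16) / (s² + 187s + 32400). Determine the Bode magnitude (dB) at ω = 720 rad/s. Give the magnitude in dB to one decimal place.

|j720 + 16| = √(720² + 16²) = 720.2
|(j720)² + 187(j720) + 32400| = |-4.86e+05 + j1.3464e+05| = 5.043e+05
|H(j720)| = 61 × 720.2 / 5.043e+05 = 0.087112
20 log₁₀(0.087112) = -21.20 dB

-21.2 dB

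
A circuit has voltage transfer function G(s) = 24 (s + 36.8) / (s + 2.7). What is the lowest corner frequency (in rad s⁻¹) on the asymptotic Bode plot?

2.7 rad s⁻¹

Break frequencies occur at each pole and zero magnitude: 2.7 rad s⁻¹, 36.8 rad s⁻¹.
The lowest is 2.7 rad s⁻¹.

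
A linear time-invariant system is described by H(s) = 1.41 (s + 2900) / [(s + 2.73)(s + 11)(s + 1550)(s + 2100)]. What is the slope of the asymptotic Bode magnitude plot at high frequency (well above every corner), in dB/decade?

-60 dB/decade

With 1 zero and 4 poles, the high-frequency asymptotic slope is 20 × (1 − 4) = -60 dB/decade.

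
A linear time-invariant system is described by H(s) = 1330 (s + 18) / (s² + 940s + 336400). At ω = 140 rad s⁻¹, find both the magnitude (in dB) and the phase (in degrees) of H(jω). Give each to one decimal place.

|j140 + 18| = √(140² + 18²) = 141.2
|(j140)² + 940(j140) + 336400| = |3.168e+05 + j1.316e+05| = 3.43e+05
|H(j140)| = 1330 × 141.2 / 3.43e+05 = 0.54725
20 log₁₀(0.54725) = -5.24 dB
∠(j140 + 18) = arctan(140/18) = 82.67°
∠[(j140)² + 940(j140) + 336400] = ∠[3.168e+05 + j1.316e+05] = 22.56°
∠H(j140) = 82.67° − 22.56° = 60.12°

|H| = -5.2 dB, ∠H = 60.1°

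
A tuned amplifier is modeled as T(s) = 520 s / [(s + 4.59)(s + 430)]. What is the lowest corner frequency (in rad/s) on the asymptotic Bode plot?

4.59 rad/s

Break frequencies occur at each pole and zero magnitude: 4.59 rad/s, 430 rad/s.
The lowest is 4.59 rad/s.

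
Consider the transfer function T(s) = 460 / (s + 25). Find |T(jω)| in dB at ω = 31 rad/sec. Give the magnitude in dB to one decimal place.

|j31 + 25| = √(31² + 25²) = 39.82
|T(j31)| = 460 / 39.82 = 11.551
20 log₁₀(11.551) = 21.25 dB

21.3 dB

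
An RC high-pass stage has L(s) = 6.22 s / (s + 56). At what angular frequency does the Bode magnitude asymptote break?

The single real pole at s = −56 gives a corner at ω = 56 rad s⁻¹.

56 rad s⁻¹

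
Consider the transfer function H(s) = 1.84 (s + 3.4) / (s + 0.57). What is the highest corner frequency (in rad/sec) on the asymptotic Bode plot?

Break frequencies occur at each pole and zero magnitude: 0.57 rad/sec, 3.4 rad/sec.
The highest is 3.4 rad/sec.

3.4 rad/sec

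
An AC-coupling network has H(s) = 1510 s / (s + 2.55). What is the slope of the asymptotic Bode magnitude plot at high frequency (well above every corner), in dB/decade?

0 dB/decade

With 1 zero and 1 pole, the high-frequency asymptotic slope is 20 × (1 − 1) = 0 dB/decade.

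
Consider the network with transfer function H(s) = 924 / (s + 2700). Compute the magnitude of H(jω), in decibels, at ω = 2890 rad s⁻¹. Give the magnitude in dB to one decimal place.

-12.6 dB

|j2890 + 2700| = √(2890² + 2700²) = 3955
|H(j2890)| = 924 / 3955 = 0.23363
20 log₁₀(0.23363) = -12.63 dB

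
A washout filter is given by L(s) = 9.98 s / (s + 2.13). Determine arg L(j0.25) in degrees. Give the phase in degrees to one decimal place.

∠(j0.25) = 90.00°
∠(j0.25 + 2.13) = arctan(0.25/2.13) = 6.69°
∠L(j0.25) = 90.00° − 6.69° = 83.31°

83.3°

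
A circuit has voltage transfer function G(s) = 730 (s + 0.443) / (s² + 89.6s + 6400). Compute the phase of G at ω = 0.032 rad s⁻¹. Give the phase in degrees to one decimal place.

4.1 deg

∠(j0.032 + 0.443) = arctan(0.032/0.443) = 4.13°
∠[(j0.032)² + 89.6(j0.032) + 6400] = ∠[6400 + j2.8672] = 0.03°
∠G(j0.032) = 4.13° − 0.03° = 4.11°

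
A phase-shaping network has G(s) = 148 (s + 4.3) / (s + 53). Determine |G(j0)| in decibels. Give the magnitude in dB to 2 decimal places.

21.59 dB

G(0) = 148 × 4.3 / 53 = 12.008
20 log₁₀(12.008) = 21.589 dB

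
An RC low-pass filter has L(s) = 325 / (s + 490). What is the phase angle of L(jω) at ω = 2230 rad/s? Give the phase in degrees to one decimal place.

∠(j2230 + 490) = arctan(2230/490) = 77.61°
∠L(j2230) = −77.61° = -77.61°

-77.6 deg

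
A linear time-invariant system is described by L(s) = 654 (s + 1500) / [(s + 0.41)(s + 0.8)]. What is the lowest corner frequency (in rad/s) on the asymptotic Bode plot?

Break frequencies occur at each pole and zero magnitude: 0.41 rad/s, 0.8 rad/s, 1500 rad/s.
The lowest is 0.41 rad/s.

0.41 rad/s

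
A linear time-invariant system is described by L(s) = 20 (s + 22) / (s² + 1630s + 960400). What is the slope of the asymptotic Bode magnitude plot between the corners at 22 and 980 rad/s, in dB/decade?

20 dB/decade

In this band the factors already past their corner are: zero at 22; net slope = 20 dB/decade.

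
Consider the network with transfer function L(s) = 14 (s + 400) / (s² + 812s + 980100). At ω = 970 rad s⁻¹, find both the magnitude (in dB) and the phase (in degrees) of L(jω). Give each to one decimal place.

|j970 + 400| = √(970² + 400²) = 1049
|(j970)² + 812(j970) + 980100| = |39200 + j7.8764e+05| = 7.886e+05
|L(j970)| = 14 × 1049 / 7.886e+05 = 0.018627
20 log₁₀(0.018627) = -34.60 dB
∠(j970 + 400) = arctan(970/400) = 67.59°
∠[(j970)² + 812(j970) + 980100] = ∠[39200 + j7.8764e+05] = 87.15°
∠L(j970) = 67.59° − 87.15° = -19.56°

|L| = -34.6 dB, ∠L = -19.6 deg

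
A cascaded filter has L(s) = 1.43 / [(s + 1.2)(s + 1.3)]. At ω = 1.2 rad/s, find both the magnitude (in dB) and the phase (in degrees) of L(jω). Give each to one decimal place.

|j1.2 + 1.2| = √(1.2² + 1.2²) = 1.697
|j1.2 + 1.3| = √(1.2² + 1.3²) = 1.769
|L(j1.2)| = 1.43 / (1.697 × 1.769) = 0.47629
20 log₁₀(0.47629) = -6.44 dB
∠(j1.2 + 1.2) = arctan(1.2/1.2) = 45.00°
∠(j1.2 + 1.3) = arctan(1.2/1.3) = 42.71°
∠L(j1.2) = − (45.00° + 42.71°) = -87.71°

|L| = -6.4 dB, ∠L = -87.7°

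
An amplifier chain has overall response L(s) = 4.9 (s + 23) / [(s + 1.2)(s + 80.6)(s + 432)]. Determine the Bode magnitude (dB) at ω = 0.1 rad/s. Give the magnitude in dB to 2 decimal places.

|j0.1 + 23| = √(0.1² + 23²) = 23
|j0.1 + 1.2| = √(0.1² + 1.2²) = 1.204
|j0.1 + 80.6| = √(0.1² + 80.6²) = 80.6
|j0.1 + 432| = √(0.1² + 432²) = 432
|L(j0.1)| = 4.9 × 23 / (1.204 × 80.6 × 432) = 0.002688
20 log₁₀(0.002688) = -51.412 dB

-51.41 dB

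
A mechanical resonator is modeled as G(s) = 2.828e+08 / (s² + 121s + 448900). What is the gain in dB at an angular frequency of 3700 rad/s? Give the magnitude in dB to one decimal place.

26.6 dB

|(j3700)² + 121(j3700) + 448900| = |-1.3241e+07 + j4.477e+05| = 1.325e+07
|G(j3700)| = 2.828e+08 / 1.325e+07 = 21.346
20 log₁₀(21.346) = 26.59 dB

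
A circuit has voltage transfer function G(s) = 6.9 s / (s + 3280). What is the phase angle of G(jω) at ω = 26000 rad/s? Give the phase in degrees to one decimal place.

7.2°

∠(j26000) = 90.00°
∠(j26000 + 3280) = arctan(26000/3280) = 82.81°
∠G(j26000) = 90.00° − 82.81° = 7.19°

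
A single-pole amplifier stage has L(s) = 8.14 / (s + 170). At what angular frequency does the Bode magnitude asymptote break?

170 rad/s

The single real pole at s = −170 gives a corner at ω = 170 rad/s.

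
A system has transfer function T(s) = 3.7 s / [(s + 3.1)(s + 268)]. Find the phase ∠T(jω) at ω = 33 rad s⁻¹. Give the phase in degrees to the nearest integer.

∠(j33) = 90.00°
∠(j33 + 3.1) = arctan(33/3.1) = 84.63°
∠(j33 + 268) = arctan(33/268) = 7.02°
∠T(j33) = 90.00° − (84.63° + 7.02°) = -1.65°

-2 deg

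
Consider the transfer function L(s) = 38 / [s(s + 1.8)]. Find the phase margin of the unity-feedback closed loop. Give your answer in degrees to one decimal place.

Gain crossover: |L(jω)| = 1 at ω ≈ 6.03 rad s⁻¹.
∠L(j6.03) = −90° − arctan(6.03/1.8) ≈ -163.39°
PM = 180° + (-163.39°) = 16.61°

16.6°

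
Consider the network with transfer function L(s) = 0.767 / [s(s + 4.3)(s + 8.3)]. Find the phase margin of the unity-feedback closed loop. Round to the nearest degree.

Gain crossover: |L(jω)| = 1 at ω ≈ 0.0215 rad/s.
∠L(j0.0215) = −90° − arctan(0.0215/4.3) − arctan(0.0215/8.3) ≈ -90.43°
PM = 180° + (-90.43°) = 89.57°

90 deg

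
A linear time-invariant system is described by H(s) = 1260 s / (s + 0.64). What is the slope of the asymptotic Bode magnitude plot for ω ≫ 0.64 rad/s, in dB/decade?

0 dB/decade

With 1 zero and 1 pole, the high-frequency asymptotic slope is 20 × (1 − 1) = 0 dB/decade.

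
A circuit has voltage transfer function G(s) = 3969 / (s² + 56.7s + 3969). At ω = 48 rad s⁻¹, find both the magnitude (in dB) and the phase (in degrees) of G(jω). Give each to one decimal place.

|G| = 1.9 dB, ∠G = -58.5°

|(j48)² + 56.7(j48) + 3969| = |1665 + j2721.6| = 3191
|G(j48)| = 3969 / 3191 = 1.244
20 log₁₀(1.244) = 1.90 dB
∠[(j48)² + 56.7(j48) + 3969] = ∠[1665 + j2721.6] = 58.54°
∠G(j48) = −58.54° = -58.54°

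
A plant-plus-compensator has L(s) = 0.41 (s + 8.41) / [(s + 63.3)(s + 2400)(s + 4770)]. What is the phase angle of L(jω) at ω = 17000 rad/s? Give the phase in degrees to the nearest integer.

∠(j17000 + 8.41) = arctan(17000/8.41) = 89.97°
∠(j17000 + 63.3) = arctan(17000/63.3) = 89.79°
∠(j17000 + 2400) = arctan(17000/2400) = 81.96°
∠(j17000 + 4770) = arctan(17000/4770) = 74.33°
∠L(j17000) = 89.97° − (89.79° + 81.96° + 74.33°) = -156.11°

-156°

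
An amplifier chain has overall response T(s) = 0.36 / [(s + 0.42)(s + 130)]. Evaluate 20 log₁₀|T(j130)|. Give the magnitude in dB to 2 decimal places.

-96.44 dB

|j130 + 0.42| = √(130² + 0.42²) = 130
|j130 + 130| = √(130² + 130²) = 183.8
|T(j130)| = 0.36 / (130 × 183.8) = 1.5063e-05
20 log₁₀(1.5063e-05) = -96.442 dB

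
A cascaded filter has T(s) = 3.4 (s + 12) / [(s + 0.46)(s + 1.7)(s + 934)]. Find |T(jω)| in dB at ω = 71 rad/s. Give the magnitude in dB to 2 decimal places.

|j71 + 12| = √(71² + 12²) = 72.01
|j71 + 0.46| = √(71² + 0.46²) = 71
|j71 + 1.7| = √(71² + 1.7²) = 71.02
|j71 + 934| = √(71² + 934²) = 936.7
|T(j71)| = 3.4 × 72.01 / (71 × 71.02 × 936.7) = 5.1833e-05
20 log₁₀(5.1833e-05) = -85.708 dB

-85.71 dB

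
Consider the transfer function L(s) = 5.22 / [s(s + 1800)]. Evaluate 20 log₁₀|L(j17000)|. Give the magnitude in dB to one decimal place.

|j17000 + 1800| = √(17000² + 1800²) = 1.71e+04
|j17000| = 1.7e+04
|L(j17000)| = 5.22 / (1.71e+04 × 1.7e+04) = 1.7962e-08
20 log₁₀(1.7962e-08) = -154.91 dB

-154.9 dB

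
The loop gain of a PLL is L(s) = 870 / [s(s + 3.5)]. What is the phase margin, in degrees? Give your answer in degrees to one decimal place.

6.8°

Gain crossover: |L(jω)| = 1 at ω ≈ 29.4 rad s⁻¹.
∠L(j29.4) = −90° − arctan(29.4/3.5) ≈ -173.21°
PM = 180° + (-173.21°) = 6.79°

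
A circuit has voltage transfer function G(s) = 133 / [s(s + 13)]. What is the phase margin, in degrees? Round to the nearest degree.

Gain crossover: |G(jω)| = 1 at ω ≈ 8.55 rad/sec.
∠G(j8.55) = −90° − arctan(8.55/13) ≈ -123.33°
PM = 180° + (-123.33°) = 56.67°

57°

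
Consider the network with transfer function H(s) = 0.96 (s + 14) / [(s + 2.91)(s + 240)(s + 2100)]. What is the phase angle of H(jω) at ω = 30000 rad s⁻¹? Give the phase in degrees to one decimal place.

∠(j30000 + 14) = arctan(30000/14) = 89.97°
∠(j30000 + 2.91) = arctan(30000/2.91) = 89.99°
∠(j30000 + 240) = arctan(30000/240) = 89.54°
∠(j30000 + 2100) = arctan(30000/2100) = 86.00°
∠H(j30000) = 89.97° − (89.99° + 89.54° + 86.00°) = -175.56°

-175.6°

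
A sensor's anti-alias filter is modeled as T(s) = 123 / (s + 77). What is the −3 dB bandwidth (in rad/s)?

77 rad/s

For a single-pole low-pass, the −3 dB point is at the pole: ω = 77 rad/s.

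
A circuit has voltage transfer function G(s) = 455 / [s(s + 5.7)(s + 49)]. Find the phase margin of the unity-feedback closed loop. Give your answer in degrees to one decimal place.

Gain crossover: |G(jω)| = 1 at ω ≈ 1.57 rad s⁻¹.
∠G(j1.57) = −90° − arctan(1.57/5.7) − arctan(1.57/49) ≈ -107.23°
PM = 180° + (-107.23°) = 72.77°

72.8°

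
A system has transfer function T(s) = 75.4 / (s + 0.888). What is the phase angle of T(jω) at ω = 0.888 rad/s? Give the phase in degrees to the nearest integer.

-45°

∠(j0.888 + 0.888) = arctan(0.888/0.888) = 45.00°
∠T(j0.888) = −45.00° = -45.00°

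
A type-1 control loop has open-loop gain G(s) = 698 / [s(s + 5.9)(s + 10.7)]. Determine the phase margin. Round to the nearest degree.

12 deg

Gain crossover: |G(jω)| = 1 at ω ≈ 6.42 rad/sec.
∠G(j6.42) = −90° − arctan(6.42/5.9) − arctan(6.42/10.7) ≈ -168.36°
PM = 180° + (-168.36°) = 11.64°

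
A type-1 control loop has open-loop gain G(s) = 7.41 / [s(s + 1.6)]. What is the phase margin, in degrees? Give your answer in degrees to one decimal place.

Gain crossover: |G(jω)| = 1 at ω ≈ 2.5 rad/sec.
∠G(j2.5) = −90° − arctan(2.5/1.6) ≈ -147.36°
PM = 180° + (-147.36°) = 32.64°

32.6 deg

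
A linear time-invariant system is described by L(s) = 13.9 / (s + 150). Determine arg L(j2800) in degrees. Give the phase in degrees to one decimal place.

-86.9°

∠(j2800 + 150) = arctan(2800/150) = 86.93°
∠L(j2800) = −86.93° = -86.93°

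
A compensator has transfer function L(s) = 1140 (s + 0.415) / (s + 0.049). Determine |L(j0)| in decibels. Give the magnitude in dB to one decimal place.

L(0) = 1140 × 0.415 / 0.049 = 9655.1
20 log₁₀(9655.1) = 79.70 dB

79.7 dB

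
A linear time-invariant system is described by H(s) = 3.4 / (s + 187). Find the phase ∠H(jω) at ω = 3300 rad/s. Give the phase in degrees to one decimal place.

-86.8°

∠(j3300 + 187) = arctan(3300/187) = 86.76°
∠H(j3300) = −86.76° = -86.76°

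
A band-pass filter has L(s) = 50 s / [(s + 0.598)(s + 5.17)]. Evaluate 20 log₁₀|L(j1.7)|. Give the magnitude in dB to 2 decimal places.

|j1.7| = 1.7
|j1.7 + 0.598| = √(1.7² + 0.598²) = 1.802
|j1.7 + 5.17| = √(1.7² + 5.17²) = 5.442
|L(j1.7)| = 50 × 1.7 / (1.802 × 5.442) = 8.6667
20 log₁₀(8.6667) = 18.757 dB

18.76 dB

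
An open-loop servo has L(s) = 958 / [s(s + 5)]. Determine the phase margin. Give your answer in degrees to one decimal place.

Gain crossover: |L(jω)| = 1 at ω ≈ 30.8 rad s⁻¹.
∠L(j30.8) = −90° − arctan(30.8/5) ≈ -170.76°
PM = 180° + (-170.76°) = 9.24°

9.2 deg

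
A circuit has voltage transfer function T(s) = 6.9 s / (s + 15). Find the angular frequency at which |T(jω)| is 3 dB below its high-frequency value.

For a single-pole high-pass, the −3 dB point is at the pole: ω = 15 rad/s.

15 rad/s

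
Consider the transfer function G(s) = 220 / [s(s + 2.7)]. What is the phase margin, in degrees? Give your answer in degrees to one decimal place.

Gain crossover: |G(jω)| = 1 at ω ≈ 14.7 rad/s.
∠G(j14.7) = −90° − arctan(14.7/2.7) ≈ -169.60°
PM = 180° + (-169.60°) = 10.40°

10.4 deg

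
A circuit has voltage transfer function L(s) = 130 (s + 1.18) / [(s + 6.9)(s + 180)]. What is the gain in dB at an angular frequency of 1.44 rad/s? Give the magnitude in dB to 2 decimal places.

|j1.44 + 1.18| = √(1.44² + 1.18²) = 1.862
|j1.44 + 6.9| = √(1.44² + 6.9²) = 7.049
|j1.44 + 180| = √(1.44² + 180²) = 180
|L(j1.44)| = 130 × 1.862 / (7.049 × 180) = 0.19075
20 log₁₀(0.19075) = -14.391 dB

-14.39 dB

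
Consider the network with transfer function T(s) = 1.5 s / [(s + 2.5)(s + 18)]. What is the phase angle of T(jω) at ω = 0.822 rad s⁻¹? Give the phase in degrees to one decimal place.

69.2°

∠(j0.822) = 90.00°
∠(j0.822 + 2.5) = arctan(0.822/2.5) = 18.20°
∠(j0.822 + 18) = arctan(0.822/18) = 2.61°
∠T(j0.822) = 90.00° − (18.20° + 2.61°) = 69.18°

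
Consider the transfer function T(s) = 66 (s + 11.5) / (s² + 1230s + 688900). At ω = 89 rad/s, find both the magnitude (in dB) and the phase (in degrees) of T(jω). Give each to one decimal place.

|j89 + 11.5| = √(89² + 11.5²) = 89.74
|(j89)² + 1230(j89) + 688900| = |6.8098e+05 + j1.0947e+05| = 6.897e+05
|T(j89)| = 66 × 89.74 / 6.897e+05 = 0.0085873
20 log₁₀(0.0085873) = -41.32 dB
∠(j89 + 11.5) = arctan(89/11.5) = 82.64°
∠[(j89)² + 1230(j89) + 688900] = ∠[6.8098e+05 + j1.0947e+05] = 9.13°
∠T(j89) = 82.64° − 9.13° = 73.51°

|T| = -41.3 dB, ∠T = 73.5 deg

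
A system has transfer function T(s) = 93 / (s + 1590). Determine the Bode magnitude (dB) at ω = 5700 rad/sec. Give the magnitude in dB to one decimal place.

-36.1 dB

|j5700 + 1590| = √(5700² + 1590²) = 5918
|T(j5700)| = 93 / 5918 = 0.015716
20 log₁₀(0.015716) = -36.07 dB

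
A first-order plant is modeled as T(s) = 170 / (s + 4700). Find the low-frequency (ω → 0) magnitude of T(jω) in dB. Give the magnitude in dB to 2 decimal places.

T(0) = 170 / 4700 = 0.03617
20 log₁₀(0.03617) = -28.833 dB

-28.83 dB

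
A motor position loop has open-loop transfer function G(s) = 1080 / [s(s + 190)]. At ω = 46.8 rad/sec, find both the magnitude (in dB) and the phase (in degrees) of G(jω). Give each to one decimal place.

|G| = -18.6 dB, ∠G = -103.8°

|j46.8 + 190| = √(46.8² + 190²) = 195.7
|j46.8| = 46.8
|G(j46.8)| = 1080 / (195.7 × 46.8) = 0.11793
20 log₁₀(0.11793) = -18.57 dB
∠(j46.8 + 190) = arctan(46.8/190) = 13.84°
∠(j46.8) = 90.00°
∠G(j46.8) = − (13.84° + 90.00°) = -103.84°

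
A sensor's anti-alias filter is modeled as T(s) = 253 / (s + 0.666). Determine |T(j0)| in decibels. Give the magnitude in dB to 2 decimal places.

T(0) = 253 / 0.666 = 379.88
20 log₁₀(379.88) = 51.593 dB

51.59 dB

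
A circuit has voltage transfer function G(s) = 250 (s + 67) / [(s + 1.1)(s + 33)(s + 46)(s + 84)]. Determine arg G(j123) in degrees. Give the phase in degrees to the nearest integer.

-228 deg

∠(j123 + 67) = arctan(123/67) = 61.42°
∠(j123 + 1.1) = arctan(123/1.1) = 89.49°
∠(j123 + 33) = arctan(123/33) = 74.98°
∠(j123 + 46) = arctan(123/46) = 69.50°
∠(j123 + 84) = arctan(123/84) = 55.67°
∠G(j123) = 61.42° − (89.49° + 74.98° + 69.50° + 55.67°) = -228.21°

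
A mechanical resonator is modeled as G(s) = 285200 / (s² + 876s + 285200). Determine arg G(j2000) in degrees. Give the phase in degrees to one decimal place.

∠[(j2000)² + 876(j2000) + 285200] = ∠[-3.7148e+06 + j1.752e+06] = 154.75°
∠G(j2000) = −154.75° = -154.75°

-154.8 deg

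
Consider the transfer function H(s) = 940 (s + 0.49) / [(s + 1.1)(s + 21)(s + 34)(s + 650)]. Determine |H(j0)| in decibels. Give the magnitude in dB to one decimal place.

H(0) = 940 × 0.49 / (1.1 × 21 × 34 × 650) = 0.00090224
20 log₁₀(0.00090224) = -60.89 dB

-60.9 dB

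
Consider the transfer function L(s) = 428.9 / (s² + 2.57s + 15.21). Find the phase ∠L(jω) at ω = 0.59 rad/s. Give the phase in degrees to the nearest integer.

∠[(j0.59)² + 2.57(j0.59) + 15.21] = ∠[14.862 + j1.5163] = 5.83°
∠L(j0.59) = −5.83° = -5.83°

-6°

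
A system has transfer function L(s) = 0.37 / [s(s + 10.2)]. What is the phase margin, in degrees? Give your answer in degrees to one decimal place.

89.8°

Gain crossover: |L(jω)| = 1 at ω ≈ 0.0363 rad/s.
∠L(j0.0363) = −90° − arctan(0.0363/10.2) ≈ -90.20°
PM = 180° + (-90.20°) = 89.80°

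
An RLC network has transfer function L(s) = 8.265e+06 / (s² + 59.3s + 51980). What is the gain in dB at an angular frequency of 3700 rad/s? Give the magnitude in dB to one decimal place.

-4.4 dB

|(j3700)² + 59.3(j3700) + 51980| = |-1.3638e+07 + j2.1941e+05| = 1.364e+07
|L(j3700)| = 8.265e+06 / 1.364e+07 = 0.60595
20 log₁₀(0.60595) = -4.35 dB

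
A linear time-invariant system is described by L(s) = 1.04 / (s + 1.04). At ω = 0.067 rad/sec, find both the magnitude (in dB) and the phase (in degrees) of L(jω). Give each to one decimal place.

|L| = -0.0 dB, ∠L = -3.7°

|j0.067 + 1.04| = √(0.067² + 1.04²) = 1.042
|L(j0.067)| = 1.04 / 1.042 = 0.99793
20 log₁₀(0.99793) = -0.02 dB
∠(j0.067 + 1.04) = arctan(0.067/1.04) = 3.69°
∠L(j0.067) = −3.69° = -3.69°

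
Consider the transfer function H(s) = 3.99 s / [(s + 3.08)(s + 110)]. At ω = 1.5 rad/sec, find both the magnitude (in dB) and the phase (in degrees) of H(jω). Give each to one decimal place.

|H| = -36.0 dB, ∠H = 63.3 deg

|j1.5| = 1.5
|j1.5 + 3.08| = √(1.5² + 3.08²) = 3.426
|j1.5 + 110| = √(1.5² + 110²) = 110
|H(j1.5)| = 3.99 × 1.5 / (3.426 × 110) = 0.01588
20 log₁₀(0.01588) = -35.98 dB
∠(j1.5) = 90.00°
∠(j1.5 + 3.08) = arctan(1.5/3.08) = 25.97°
∠(j1.5 + 110) = arctan(1.5/110) = 0.78°
∠H(j1.5) = 90.00° − (25.97° + 0.78°) = 63.25°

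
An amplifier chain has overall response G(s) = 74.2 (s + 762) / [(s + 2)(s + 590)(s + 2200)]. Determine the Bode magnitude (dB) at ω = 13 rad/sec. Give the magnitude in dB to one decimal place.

-49.6 dB

|j13 + 762| = √(13² + 762²) = 762.1
|j13 + 2| = √(13² + 2²) = 13.15
|j13 + 590| = √(13² + 590²) = 590.1
|j13 + 2200| = √(13² + 2200²) = 2200
|G(j13)| = 74.2 × 762.1 / (13.15 × 590.1 × 2200) = 0.0033114
20 log₁₀(0.0033114) = -49.60 dB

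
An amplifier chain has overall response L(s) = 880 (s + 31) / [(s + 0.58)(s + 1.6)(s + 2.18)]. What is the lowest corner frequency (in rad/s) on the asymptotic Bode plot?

Break frequencies occur at each pole and zero magnitude: 0.58 rad/s, 1.6 rad/s, 2.18 rad/s, 31 rad/s.
The lowest is 0.58 rad/s.

0.58 rad/s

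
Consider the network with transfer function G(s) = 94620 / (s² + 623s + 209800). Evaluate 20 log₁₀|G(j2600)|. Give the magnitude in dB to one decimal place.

|(j2600)² + 623(j2600) + 209800| = |-6.5502e+06 + j1.6198e+06| = 6.748e+06
|G(j2600)| = 94620 / 6.748e+06 = 0.014023
20 log₁₀(0.014023) = -37.06 dB

-37.1 dB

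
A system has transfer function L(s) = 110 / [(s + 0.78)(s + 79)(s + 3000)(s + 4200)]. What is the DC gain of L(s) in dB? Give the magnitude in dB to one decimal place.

L(0) = 110 / (0.78 × 79 × 3000 × 4200) = 1.4168e-07
20 log₁₀(1.4168e-07) = -136.97 dB

-137.0 dB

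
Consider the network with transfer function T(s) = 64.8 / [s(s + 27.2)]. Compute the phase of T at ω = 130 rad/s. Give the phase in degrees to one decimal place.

-168.2°

∠(j130 + 27.2) = arctan(130/27.2) = 78.18°
∠(j130) = 90.00°
∠T(j130) = − (78.18° + 90.00°) = -168.18°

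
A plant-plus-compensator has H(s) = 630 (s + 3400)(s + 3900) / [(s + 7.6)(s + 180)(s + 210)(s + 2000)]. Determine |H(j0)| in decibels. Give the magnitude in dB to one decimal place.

H(0) = 630 × 3400 × 3900 / (7.6 × 180 × 210 × 2000) = 14.539
20 log₁₀(14.539) = 23.25 dB

23.3 dB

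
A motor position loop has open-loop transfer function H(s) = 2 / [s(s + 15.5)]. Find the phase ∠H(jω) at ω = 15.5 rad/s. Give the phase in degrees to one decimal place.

∠(j15.5 + 15.5) = arctan(15.5/15.5) = 45.00°
∠(j15.5) = 90.00°
∠H(j15.5) = − (45.00° + 90.00°) = -135.00°

-135.0°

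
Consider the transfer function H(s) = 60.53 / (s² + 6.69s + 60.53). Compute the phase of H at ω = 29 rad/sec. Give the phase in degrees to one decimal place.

-166.0°

∠[(j29)² + 6.69(j29) + 60.53] = ∠[-780.47 + j194.01] = 166.04°
∠H(j29) = −166.04° = -166.04°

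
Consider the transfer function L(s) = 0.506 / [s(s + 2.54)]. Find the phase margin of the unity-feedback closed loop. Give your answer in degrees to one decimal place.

85.5°

Gain crossover: |L(jω)| = 1 at ω ≈ 0.199 rad s⁻¹.
∠L(j0.199) = −90° − arctan(0.199/2.54) ≈ -94.47°
PM = 180° + (-94.47°) = 85.53°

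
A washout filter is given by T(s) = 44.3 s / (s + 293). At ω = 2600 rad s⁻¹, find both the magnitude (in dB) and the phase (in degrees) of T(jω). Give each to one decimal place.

|j2600| = 2600
|j2600 + 293| = √(2600² + 293²) = 2616
|T(j2600)| = 44.3 × 2600 / 2616 = 44.021
20 log₁₀(44.021) = 32.87 dB
∠(j2600) = 90.00°
∠(j2600 + 293) = arctan(2600/293) = 83.57°
∠T(j2600) = 90.00° − 83.57° = 6.43°

|T| = 32.9 dB, ∠T = 6.4°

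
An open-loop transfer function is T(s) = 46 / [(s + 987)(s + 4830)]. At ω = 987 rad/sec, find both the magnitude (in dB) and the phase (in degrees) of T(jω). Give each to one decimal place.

|j987 + 987| = √(987² + 987²) = 1396
|j987 + 4830| = √(987² + 4830²) = 4930
|T(j987)| = 46 / (1396 × 4930) = 6.6849e-06
20 log₁₀(6.6849e-06) = -103.50 dB
∠(j987 + 987) = arctan(987/987) = 45.00°
∠(j987 + 4830) = arctan(987/4830) = 11.55°
∠T(j987) = − (45.00° + 11.55°) = -56.55°

|T| = -103.5 dB, ∠T = -56.5 deg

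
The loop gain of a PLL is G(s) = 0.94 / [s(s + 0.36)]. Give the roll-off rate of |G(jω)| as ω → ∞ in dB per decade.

-40 dB/decade

With 0 zeros and 2 poles, the high-frequency asymptotic slope is 20 × (0 − 2) = -40 dB/decade.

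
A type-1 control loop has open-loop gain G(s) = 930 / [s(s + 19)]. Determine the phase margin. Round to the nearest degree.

34°

Gain crossover: |G(jω)| = 1 at ω ≈ 27.7 rad/sec.
∠G(j27.7) = −90° − arctan(27.7/19) ≈ -145.55°
PM = 180° + (-145.55°) = 34.45°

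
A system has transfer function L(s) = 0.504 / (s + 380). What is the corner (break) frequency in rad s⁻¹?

380 rad s⁻¹

The single real pole at s = −380 gives a corner at ω = 380 rad s⁻¹.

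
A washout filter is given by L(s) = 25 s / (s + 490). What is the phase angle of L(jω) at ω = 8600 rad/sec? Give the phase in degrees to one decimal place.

3.3 deg

∠(j8600) = 90.00°
∠(j8600 + 490) = arctan(8600/490) = 86.74°
∠L(j8600) = 90.00° − 86.74° = 3.26°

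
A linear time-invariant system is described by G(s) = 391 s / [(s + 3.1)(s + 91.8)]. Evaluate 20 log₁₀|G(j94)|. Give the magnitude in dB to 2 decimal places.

9.47 dB

|j94| = 94
|j94 + 3.1| = √(94² + 3.1²) = 94.05
|j94 + 91.8| = √(94² + 91.8²) = 131.4
|G(j94)| = 391 × 94 / (94.05 × 131.4) = 2.9743
20 log₁₀(2.9743) = 9.468 dB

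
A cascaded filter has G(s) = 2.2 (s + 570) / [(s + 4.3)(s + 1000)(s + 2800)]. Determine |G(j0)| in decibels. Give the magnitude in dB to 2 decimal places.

-79.65 dB

G(0) = 2.2 × 570 / (4.3 × 1000 × 2800) = 0.00010415
20 log₁₀(0.00010415) = -79.647 dB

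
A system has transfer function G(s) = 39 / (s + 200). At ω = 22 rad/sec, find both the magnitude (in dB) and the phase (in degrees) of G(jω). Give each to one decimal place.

|j22 + 200| = √(22² + 200²) = 201.2
|G(j22)| = 39 / 201.2 = 0.19383
20 log₁₀(0.19383) = -14.25 dB
∠(j22 + 200) = arctan(22/200) = 6.28°
∠G(j22) = −6.28° = -6.28°

|G| = -14.3 dB, ∠G = -6.3°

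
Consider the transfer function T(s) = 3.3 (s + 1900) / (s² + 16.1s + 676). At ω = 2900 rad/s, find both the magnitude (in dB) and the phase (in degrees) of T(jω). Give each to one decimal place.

|j2900 + 1900| = √(2900² + 1900²) = 3467
|(j2900)² + 16.1(j2900) + 676| = |-8.4093e+06 + j46690| = 8.409e+06
|T(j2900)| = 3.3 × 3467 / 8.409e+06 = 0.0013605
20 log₁₀(0.0013605) = -57.33 dB
∠(j2900 + 1900) = arctan(2900/1900) = 56.77°
∠[(j2900)² + 16.1(j2900) + 676] = ∠[-8.4093e+06 + j46690] = 179.68°
∠T(j2900) = 56.77° − 179.68° = -122.91°

|T| = -57.3 dB, ∠T = -122.9°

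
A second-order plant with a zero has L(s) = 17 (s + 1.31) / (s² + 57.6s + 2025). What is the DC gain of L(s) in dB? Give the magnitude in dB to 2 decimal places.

L(0) = 17 × 1.31 / 2025 = 0.010998
20 log₁₀(0.010998) = -39.174 dB

-39.17 dB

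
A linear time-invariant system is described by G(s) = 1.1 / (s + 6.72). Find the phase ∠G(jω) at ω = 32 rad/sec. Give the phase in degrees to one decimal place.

∠(j32 + 6.72) = arctan(32/6.72) = 78.14°
∠G(j32) = −78.14° = -78.14°

-78.1 deg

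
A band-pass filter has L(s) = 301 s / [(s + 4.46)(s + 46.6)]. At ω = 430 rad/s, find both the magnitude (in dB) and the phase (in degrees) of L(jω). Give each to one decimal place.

|L| = -3.1 dB, ∠L = -83.2 deg

|j430| = 430
|j430 + 4.46| = √(430² + 4.46²) = 430
|j430 + 46.6| = √(430² + 46.6²) = 432.5
|L(j430)| = 301 × 430 / (430 × 432.5) = 0.69589
20 log₁₀(0.69589) = -3.15 dB
∠(j430) = 90.00°
∠(j430 + 4.46) = arctan(430/4.46) = 89.41°
∠(j430 + 46.6) = arctan(430/46.6) = 83.81°
∠L(j430) = 90.00° − (89.41° + 83.81°) = -83.22°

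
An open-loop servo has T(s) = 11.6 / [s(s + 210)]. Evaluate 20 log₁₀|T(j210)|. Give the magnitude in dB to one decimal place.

-74.6 dB

|j210 + 210| = √(210² + 210²) = 297
|j210| = 210
|T(j210)| = 11.6 / (297 × 210) = 0.000186
20 log₁₀(0.000186) = -74.61 dB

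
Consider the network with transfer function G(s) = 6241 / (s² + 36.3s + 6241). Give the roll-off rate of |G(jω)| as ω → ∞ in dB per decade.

With 0 zeros and 2 poles, the high-frequency asymptotic slope is 20 × (0 − 2) = -40 dB/decade.

-40 dB/decade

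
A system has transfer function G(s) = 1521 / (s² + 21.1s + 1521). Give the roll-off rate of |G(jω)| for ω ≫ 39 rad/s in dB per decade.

With 0 zeros and 2 poles, the high-frequency asymptotic slope is 20 × (0 − 2) = -40 dB/decade.

-40 dB/decade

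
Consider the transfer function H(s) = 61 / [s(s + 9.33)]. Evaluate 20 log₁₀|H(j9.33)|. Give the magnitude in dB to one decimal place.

-6.1 dB

|j9.33 + 9.33| = √(9.33² + 9.33²) = 13.19
|j9.33| = 9.33
|H(j9.33)| = 61 / (13.19 × 9.33) = 0.49551
20 log₁₀(0.49551) = -6.10 dB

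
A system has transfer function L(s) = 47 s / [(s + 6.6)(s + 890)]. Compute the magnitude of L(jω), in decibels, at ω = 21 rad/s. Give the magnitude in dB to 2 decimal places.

-25.96 dB

|j21| = 21
|j21 + 6.6| = √(21² + 6.6²) = 22.01
|j21 + 890| = √(21² + 890²) = 890.2
|L(j21)| = 47 × 21 / (22.01 × 890.2) = 0.050365
20 log₁₀(0.050365) = -25.957 dB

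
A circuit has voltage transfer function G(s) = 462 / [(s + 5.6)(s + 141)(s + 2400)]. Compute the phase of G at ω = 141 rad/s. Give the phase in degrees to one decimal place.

∠(j141 + 5.6) = arctan(141/5.6) = 87.73°
∠(j141 + 141) = arctan(141/141) = 45.00°
∠(j141 + 2400) = arctan(141/2400) = 3.36°
∠G(j141) = − (87.73° + 45.00° + 3.36°) = -136.09°

-136.1°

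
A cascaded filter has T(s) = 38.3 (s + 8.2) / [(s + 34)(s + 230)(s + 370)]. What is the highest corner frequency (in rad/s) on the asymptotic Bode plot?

370 rad/s

Break frequencies occur at each pole and zero magnitude: 8.2 rad/s, 34 rad/s, 230 rad/s, 370 rad/s.
The highest is 370 rad/s.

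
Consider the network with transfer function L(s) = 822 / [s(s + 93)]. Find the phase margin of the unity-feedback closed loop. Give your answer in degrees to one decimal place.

Gain crossover: |L(jω)| = 1 at ω ≈ 8.8 rad s⁻¹.
∠L(j8.8) = −90° − arctan(8.8/93) ≈ -95.41°
PM = 180° + (-95.41°) = 84.59°

84.6 deg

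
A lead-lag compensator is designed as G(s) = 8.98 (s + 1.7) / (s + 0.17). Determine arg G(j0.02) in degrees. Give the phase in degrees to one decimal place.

∠(j0.02 + 1.7) = arctan(0.02/1.7) = 0.67°
∠(j0.02 + 0.17) = arctan(0.02/0.17) = 6.71°
∠G(j0.02) = 0.67° − 6.71° = -6.04°

-6.0°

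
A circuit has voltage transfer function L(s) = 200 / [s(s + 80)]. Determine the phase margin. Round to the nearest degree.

88°

Gain crossover: |L(jω)| = 1 at ω ≈ 2.5 rad/s.
∠L(j2.5) = −90° − arctan(2.5/80) ≈ -91.79°
PM = 180° + (-91.79°) = 88.21°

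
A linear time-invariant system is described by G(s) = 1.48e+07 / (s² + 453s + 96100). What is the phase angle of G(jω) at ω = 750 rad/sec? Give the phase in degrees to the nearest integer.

∠[(j750)² + 453(j750) + 96100] = ∠[-4.664e+05 + j3.3975e+05] = 143.93°
∠G(j750) = −143.93° = -143.93°

-144°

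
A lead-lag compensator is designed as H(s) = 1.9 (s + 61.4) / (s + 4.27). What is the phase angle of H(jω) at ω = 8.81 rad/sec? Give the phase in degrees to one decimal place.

∠(j8.81 + 61.4) = arctan(8.81/61.4) = 8.17°
∠(j8.81 + 4.27) = arctan(8.81/4.27) = 64.14°
∠H(j8.81) = 8.17° − 64.14° = -55.98°

-56.0°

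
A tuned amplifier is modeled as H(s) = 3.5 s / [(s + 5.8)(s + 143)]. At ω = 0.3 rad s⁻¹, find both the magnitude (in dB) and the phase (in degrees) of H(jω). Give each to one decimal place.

|H| = -58.0 dB, ∠H = 86.9°

|j0.3| = 0.3
|j0.3 + 5.8| = √(0.3² + 5.8²) = 5.808
|j0.3 + 143| = √(0.3² + 143²) = 143
|H(j0.3)| = 3.5 × 0.3 / (5.808 × 143) = 0.0012643
20 log₁₀(0.0012643) = -57.96 dB
∠(j0.3) = 90.00°
∠(j0.3 + 5.8) = arctan(0.3/5.8) = 2.96°
∠(j0.3 + 143) = arctan(0.3/143) = 0.12°
∠H(j0.3) = 90.00° − (2.96° + 0.12°) = 86.92°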